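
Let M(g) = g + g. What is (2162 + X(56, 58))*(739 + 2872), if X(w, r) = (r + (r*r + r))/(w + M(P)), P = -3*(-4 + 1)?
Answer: 295141474/37 ≈ 7.9768e+6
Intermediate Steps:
P = 9 (P = -3*(-3) = 9)
M(g) = 2*g
X(w, r) = (r² + 2*r)/(18 + w) (X(w, r) = (r + (r*r + r))/(w + 2*9) = (r + (r² + r))/(w + 18) = (r + (r + r²))/(18 + w) = (r² + 2*r)/(18 + w))
(2162 + X(56, 58))*(739 + 2872) = (2162 + 58*(2 + 58)/(18 + 56))*(739 + 2872) = (2162 + 58*60/74)*3611 = (2162 + 58*(1/74)*60)*3611 = (2162 + 1740/37)*3611 = (81734/37)*3611 = 295141474/37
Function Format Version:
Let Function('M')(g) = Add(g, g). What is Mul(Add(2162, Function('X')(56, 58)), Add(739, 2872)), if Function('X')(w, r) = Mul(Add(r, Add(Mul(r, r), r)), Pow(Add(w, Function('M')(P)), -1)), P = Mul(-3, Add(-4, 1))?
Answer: Rational(295141474, 37) ≈ 7.9768e+6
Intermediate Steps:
P = 9 (P = Mul(-3, -3) = 9)
Function('M')(g) = Mul(2, g)
Function('X')(w, r) = Mul(Pow(Add(18, w), -1), Add(Pow(r, 2), Mul(2, r))) (Function('X')(w, r) = Mul(Add(r, Add(Mul(r, r), r)), Pow(Add(w, Mul(2, 9)), -1)) = Mul(Add(r, Add(Pow(r, 2), r)), Pow(Add(w, 18), -1)) = Mul(Add(r, Add(r, Pow(r, 2))), Pow(Add(18, w), -1)) = Mul(Add(Pow(r, 2), Mul(2, r)), Pow(Add(18, w), -1)) = Mul(Pow(Add(18, w), -1), Add(Pow(r, 2), Mul(2, r))))
Mul(Add(2162, Function('X')(56, 58)), Add(739, 2872)) = Mul(Add(2162, Mul(58, Pow(Add(18, 56), -1), Add(2, 58))), Add(739, 2872)) = Mul(Add(2162, Mul(58, Pow(74, -1), 60)), 3611) = Mul(Add(2162, Mul(58, Rational(1, 74), 60)), 3611) = Mul(Add(2162, Rational(1740, 37)), 3611) = Mul(Rational(81734, 37), 3611) = Rational(295141474, 37)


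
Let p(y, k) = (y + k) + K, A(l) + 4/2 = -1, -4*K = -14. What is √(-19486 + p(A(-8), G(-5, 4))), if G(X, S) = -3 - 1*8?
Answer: I*√77986/2 ≈ 139.63*I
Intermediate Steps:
K = 7/2 (K = -¼*(-14) = 7/2 ≈ 3.5000)
G(X, S) = -11 (G(X, S) = -3 - 8 = -11)
A(l) = -3 (A(l) = -2 - 1 = -3)
p(y, k) = 7/2 + k + y (p(y, k) = (y + k) + 7/2 = (k + y) + 7/2 = 7/2 + k + y)
√(-19486 + p(A(-8), G(-5, 4))) = √(-19486 + (7/2 - 11 - 3)) = √(-19486 - 21/2) = √(-38993/2) = I*√77986/2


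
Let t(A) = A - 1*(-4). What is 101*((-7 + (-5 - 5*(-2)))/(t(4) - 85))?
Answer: 202/77 ≈ 2.6234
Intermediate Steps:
t(A) = 4 + A (t(A) = A + 4 = 4 + A)
101*((-7 + (-5 - 5*(-2)))/(t(4) - 85)) = 101*((-7 + (-5 - 5*(-2)))/((4 + 4) - 85)) = 101*((-7 + (-5 + 10))/(8 - 85)) = 101*((-7 + 5)/(-77)) = 101*(-2*(-1/77)) = 101*(2/77) = 202/77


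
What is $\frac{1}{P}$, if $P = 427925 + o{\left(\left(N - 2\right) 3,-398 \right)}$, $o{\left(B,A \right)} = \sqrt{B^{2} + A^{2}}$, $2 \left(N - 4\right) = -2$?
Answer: $\frac{427925}{183119647212} - \frac{\sqrt{158413}}{183119647212} \approx 2.3347 \cdot 10^{-6}$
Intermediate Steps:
$N = 3$ ($N = 4 + \frac{1}{2} \left(-2\right) = 4 - 1 = 3$)
$o{\left(B,A \right)} = \sqrt{A^{2} + B^{2}}$
$P = 427925 + \sqrt{158413}$ ($P = 427925 + \sqrt{\left(-398\right)^{2} + \left(\left(3 - 2\right) 3\right)^{2}} = 427925 + \sqrt{158404 + \left(1 \cdot 3\right)^{2}} = 427925 + \sqrt{158404 + 3^{2}} = 427925 + \sqrt{158404 + 9} = 427925 + \sqrt{158413} \approx 4.2832 \cdot 10^{5}$)
$\frac{1}{P} = \frac{1}{427925 + \sqrt{158413}}$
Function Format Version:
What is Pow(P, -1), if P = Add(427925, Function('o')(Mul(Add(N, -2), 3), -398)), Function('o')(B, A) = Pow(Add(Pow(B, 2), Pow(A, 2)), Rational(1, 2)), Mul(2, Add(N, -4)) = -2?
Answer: Add(Rational(427925, 183119647212), Mul(Rational(-1, 183119647212), Pow(158413, Rational(1, 2)))) ≈ 2.3347e-6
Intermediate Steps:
N = 3 (N = Add(4, Mul(Rational(1, 2), -2)) = Add(4, -1) = 3)
Function('o')(B, A) = Pow(Add(Pow(A, 2), Pow(B, 2)), Rational(1, 2))
P = Add(427925, Pow(158413, Rational(1, 2))) (P = Add(427925, Pow(Add(Pow(-398, 2), Pow(Mul(Add(3, -2), 3), 2)), Rational(1, 2))) = Add(427925, Pow(Add(158404, Pow(Mul(1, 3), 2)), Rational(1, 2))) = Add(427925, Pow(Add(158404, Pow(3, 2)), Rational(1, 2))) = Add(427925, Pow(Add(158404, 9), Rational(1, 2))) = Add(427925, Pow(158413, Rational(1, 2))) ≈ 4.2832e+5)
Pow(P, -1) = Pow(Add(427925, Pow(158413, Rational(1, 2))), -1)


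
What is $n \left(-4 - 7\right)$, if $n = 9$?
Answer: $-99$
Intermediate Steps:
$n \left(-4 - 7\right) = 9 \left(-4 - 7\right) = 9 \left(-11\right) = -99$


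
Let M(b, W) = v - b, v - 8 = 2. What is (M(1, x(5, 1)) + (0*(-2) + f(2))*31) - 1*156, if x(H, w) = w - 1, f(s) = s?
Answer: -85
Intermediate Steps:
v = 10 (v = 8 + 2 = 10)
x(H, w) = -1 + w
M(b, W) = 10 - b
(M(1, x(5, 1)) + (0*(-2) + f(2))*31) - 1*156 = ((10 - 1*1) + (0*(-2) + 2)*31) - 1*156 = ((10 - 1) + (0 + 2)*31) - 156 = (9 + 2*31) - 156 = (9 + 62) - 156 = 71 - 156 = -85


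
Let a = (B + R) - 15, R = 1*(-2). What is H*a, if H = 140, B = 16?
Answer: -140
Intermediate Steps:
R = -2
a = -1 (a = (16 - 2) - 15 = 14 - 15 = -1)
H*a = 140*(-1) = -140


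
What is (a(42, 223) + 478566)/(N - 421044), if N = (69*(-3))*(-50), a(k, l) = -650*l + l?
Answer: -333839/410694 ≈ -0.81287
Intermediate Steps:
a(k, l) = -649*l
N = 10350 (N = -207*(-50) = 10350)
(a(42, 223) + 478566)/(N - 421044) = (-649*223 + 478566)/(10350 - 421044) = (-144727 + 478566)/(-410694) = 333839*(-1/410694) = -333839/410694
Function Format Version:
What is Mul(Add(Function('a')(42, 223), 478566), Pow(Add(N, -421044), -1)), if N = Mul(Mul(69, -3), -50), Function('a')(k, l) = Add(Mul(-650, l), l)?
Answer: Rational(-333839, 410694) ≈ -0.81287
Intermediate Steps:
Function('a')(k, l) = Mul(-649, l)
N = 10350 (N = Mul(-207, -50) = 10350)
Mul(Add(Function('a')(42, 223), 478566), Pow(Add(N, -421044), -1)) = Mul(Add(Mul(-649, 223), 478566), Pow(Add(10350, -421044), -1)) = Mul(Add(-144727, 478566), Pow(-410694, -1)) = Mul(333839, Rational(-1, 410694)) = Rational(-333839, 410694)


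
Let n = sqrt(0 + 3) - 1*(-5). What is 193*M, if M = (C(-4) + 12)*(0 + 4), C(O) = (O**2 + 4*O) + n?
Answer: 13124 + 772*sqrt(3) ≈ 14461.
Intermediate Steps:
n = 5 + sqrt(3) (n = sqrt(3) + 5 = 5 + sqrt(3) ≈ 6.7320)
C(O) = 5 + sqrt(3) + O**2 + 4*O (C(O) = (O**2 + 4*O) + (5 + sqrt(3)) = 5 + sqrt(3) + O**2 + 4*O)
M = 68 + 4*sqrt(3) (M = ((5 + sqrt(3) + (-4)**2 + 4*(-4)) + 12)*(0 + 4) = ((5 + sqrt(3) + 16 - 16) + 12)*4 = ((5 + sqrt(3)) + 12)*4 = (17 + sqrt(3))*4 = 68 + 4*sqrt(3) ≈ 74.928)
193*M = 193*(68 + 4*sqrt(3)) = 13124 + 772*sqrt(3)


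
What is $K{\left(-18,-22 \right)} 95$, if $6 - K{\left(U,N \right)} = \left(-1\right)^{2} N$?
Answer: $2660$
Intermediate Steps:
$K{\left(U,N \right)} = 6 - N$ ($K{\left(U,N \right)} = 6 - \left(-1\right)^{2} N = 6 - 1 N = 6 - N$)
$K{\left(-18,-22 \right)} 95 = \left(6 - -22\right) 95 = \left(6 + 22\right) 95 = 28 \cdot 95 = 2660$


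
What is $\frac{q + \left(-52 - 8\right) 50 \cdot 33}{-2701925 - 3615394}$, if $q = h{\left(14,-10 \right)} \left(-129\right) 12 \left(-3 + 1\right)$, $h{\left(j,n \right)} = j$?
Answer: $\frac{18552}{2105773} \approx 0.0088101$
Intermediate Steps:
$q = 43344$ ($q = 14 \left(-129\right) 12 \left(-3 + 1\right) = - 1806 \cdot 12 \left(-2\right) = \left(-1806\right) \left(-24\right) = 43344$)
$\frac{q + \left(-52 - 8\right) 50 \cdot 33}{-2701925 - 3615394} = \frac{43344 + \left(-52 - 8\right) 50 \cdot 33}{-2701925 - 3615394} = \frac{43344 + \left(-60\right) 50 \cdot 33}{-6317319} = \left(43344 - 99000\right) \left(- \frac{1}{6317319}\right) = \left(-55656\right) \left(- \frac{1}{6317319}\right) = \frac{18552}{2105773}$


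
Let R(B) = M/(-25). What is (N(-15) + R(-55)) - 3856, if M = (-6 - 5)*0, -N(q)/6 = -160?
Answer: -2896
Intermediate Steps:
N(q) = 960 (N(q) = -6*(-160) = 960)
M = 0 (M = -11*0 = 0)
R(B) = 0 (R(B) = 0/(-25) = 0*(-1/25) = 0)
(N(-15) + R(-55)) - 3856 = (960 + 0) - 3856 = 960 - 3856 = -2896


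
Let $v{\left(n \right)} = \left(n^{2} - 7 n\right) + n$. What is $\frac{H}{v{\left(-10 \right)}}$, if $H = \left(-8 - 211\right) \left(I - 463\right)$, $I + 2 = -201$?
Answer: $\frac{72927}{80} \approx 911.59$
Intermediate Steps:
$I = -203$ ($I = -2 - 201 = -203$)
$H = 145854$ ($H = \left(-8 - 211\right) \left(-203 - 463\right) = \left(-219\right) \left(-666\right) = 145854$)
$v{\left(n \right)} = n^{2} - 6 n$
$\frac{H}{v{\left(-10 \right)}} = \frac{145854}{\left(-10\right) \left(-6 - 10\right)} = \frac{145854}{\left(-10\right) \left(-16\right)} = \frac{145854}{160} = 145854 \cdot \frac{1}{160} = \frac{72927}{80}$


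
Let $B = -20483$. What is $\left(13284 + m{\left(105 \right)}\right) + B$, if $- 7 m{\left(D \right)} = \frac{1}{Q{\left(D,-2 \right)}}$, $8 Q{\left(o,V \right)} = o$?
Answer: $- \frac{5291273}{735} \approx -7199.0$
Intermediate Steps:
$Q{\left(o,V \right)} = \frac{o}{8}$
$m{\left(D \right)} = - \frac{8}{7 D}$ ($m{\left(D \right)} = - \frac{1}{7 \frac{D}{8}} = - \frac{8 \frac{1}{D}}{7} = - \frac{8}{7 D}$)
$\left(13284 + m{\left(105 \right)}\right) + B = \left(13284 - \frac{8}{7 \cdot 105}\right) - 20483 = \left(13284 - \frac{8}{735}\right) - 20483 = \frac{9763732}{735} - 20483 = - \frac{5291273}{735}$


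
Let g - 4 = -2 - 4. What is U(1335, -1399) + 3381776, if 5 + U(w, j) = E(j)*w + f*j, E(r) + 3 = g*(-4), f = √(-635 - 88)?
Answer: 3388446 - 1399*I*√723 ≈ 3.3884e+6 - 37617.0*I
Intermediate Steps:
f = I*√723 (f = √(-723) = I*√723 ≈ 26.889*I)
g = -2 (g = 4 + (-2 - 4) = 4 - 6 = -2)
E(r) = 5 (E(r) = -3 - 2*(-4) = -3 + 8 = 5)
U(w, j) = -5 + 5*w + I*j*√723 (U(w, j) = -5 + (5*w + (I*√723)*j) = -5 + (5*w + I*j*√723) = -5 + 5*w + I*j*√723)
U(1335, -1399) + 3381776 = (-5 + 5*1335 + I*(-1399)*√723) + 3381776 = (-5 + 6675 - 1399*I*√723) + 3381776 = (6670 - 1399*I*√723) + 3381776 = 3388446 - 1399*I*√723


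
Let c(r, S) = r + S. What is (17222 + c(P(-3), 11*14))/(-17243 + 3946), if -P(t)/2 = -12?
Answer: -17400/13297 ≈ -1.3086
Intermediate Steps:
P(t) = 24 (P(t) = -2*(-12) = 24)
c(r, S) = S + r
(17222 + c(P(-3), 11*14))/(-17243 + 3946) = (17222 + (11*14 + 24))/(-17243 + 3946) = (17222 + (154 + 24))/(-13297) = (17222 + 178)*(-1/13297) = 17400*(-1/13297) = -17400/13297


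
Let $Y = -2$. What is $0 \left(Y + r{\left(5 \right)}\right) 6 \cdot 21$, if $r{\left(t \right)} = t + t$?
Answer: $0$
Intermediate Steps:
$r{\left(t \right)} = 2 t$
$0 \left(Y + r{\left(5 \right)}\right) 6 \cdot 21 = 0 \left(-2 + 2 \cdot 5\right) 6 \cdot 21 = 0 \left(-2 + 10\right) 6 \cdot 21 = 0 \cdot 8 \cdot 6 \cdot 21 = 0 \cdot 48 \cdot 21 = 0 \cdot 21 = 0$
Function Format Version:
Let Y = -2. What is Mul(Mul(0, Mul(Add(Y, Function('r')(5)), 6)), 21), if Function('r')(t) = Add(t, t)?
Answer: 0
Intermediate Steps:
Function('r')(t) = Mul(2, t)
Mul(Mul(0, Mul(Add(Y, Function('r')(5)), 6)), 21) = Mul(Mul(0, Mul(Add(-2, Mul(2, 5)), 6)), 21) = Mul(Mul(0, Mul(Add(-2, 10), 6)), 21) = Mul(Mul(0, Mul(8, 6)), 21) = Mul(Mul(0, 48), 21) = Mul(0, 21) = 0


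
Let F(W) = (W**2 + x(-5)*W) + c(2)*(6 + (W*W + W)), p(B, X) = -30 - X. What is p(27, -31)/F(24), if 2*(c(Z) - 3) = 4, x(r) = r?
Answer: 1/3486 ≈ 0.00028686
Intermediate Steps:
c(Z) = 5 (c(Z) = 3 + (1/2)*4 = 3 + 2 = 5)
F(W) = 30 + 6*W**2 (F(W) = (W**2 - 5*W) + 5*(6 + (W*W + W)) = (W**2 - 5*W) + 5*(6 + (W**2 + W)) = (W**2 - 5*W) + 5*(6 + (W + W**2)) = (W**2 - 5*W) + 5*(6 + W + W**2) = (W**2 - 5*W) + (30 + 5*W + 5*W**2) = 30 + 6*W**2)
p(27, -31)/F(24) = (-30 - 1*(-31))/(30 + 6*24**2) = (-30 + 31)/(30 + 6*576) = 1/(30 + 3456) = 1/3486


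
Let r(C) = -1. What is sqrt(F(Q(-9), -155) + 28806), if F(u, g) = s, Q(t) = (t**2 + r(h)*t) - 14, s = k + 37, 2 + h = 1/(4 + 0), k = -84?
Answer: sqrt(28759) ≈ 169.58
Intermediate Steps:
h = -7/4 (h = -2 + 1/(4 + 0) = -2 + 1/4 = -7/4 ≈ -1.7500)
s = -47 (s = -84 + 37 = -47)
Q(t) = -14 + t**2 - t (Q(t) = (t**2 - t) - 14 = -14 + t**2 - t)
F(u, g) = -47
sqrt(F(Q(-9), -155) + 28806) = sqrt(-47 + 28806) = sqrt(28759)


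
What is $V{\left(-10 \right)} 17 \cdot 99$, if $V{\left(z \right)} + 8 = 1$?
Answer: $-11781$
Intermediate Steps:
$V{\left(z \right)} = -7$ ($V{\left(z \right)} = -8 + 1 = -7$)
$V{\left(-10 \right)} 17 \cdot 99 = \left(-7\right) 17 \cdot 99 = \left(-119\right) 99 = -11781$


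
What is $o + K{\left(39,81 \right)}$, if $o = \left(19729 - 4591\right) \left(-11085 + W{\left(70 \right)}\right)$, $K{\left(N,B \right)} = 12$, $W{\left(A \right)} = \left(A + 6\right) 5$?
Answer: $-162052278$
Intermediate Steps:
$W{\left(A \right)} = 30 + 5 A$ ($W{\left(A \right)} = \left(6 + A\right) 5 = 30 + 5 A$)
$o = -162052290$ ($o = \left(19729 - 4591\right) \left(-11085 + \left(30 + 5 \cdot 70\right)\right) = 15138 \left(-11085 + \left(30 + 350\right)\right) = 15138 \left(-11085 + 380\right) = 15138 \left(-10705\right) = -162052290$)
$o + K{\left(39,81 \right)} = -162052290 + 12 = -162052278$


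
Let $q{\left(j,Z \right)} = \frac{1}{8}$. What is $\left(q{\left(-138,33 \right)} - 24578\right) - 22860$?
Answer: $- \frac{379503}{8} \approx -47438.0$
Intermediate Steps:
$q{\left(j,Z \right)} = \frac{1}{8}$
$\left(q{\left(-138,33 \right)} - 24578\right) - 22860 = \left(\frac{1}{8} - 24578\right) - 22860 = - \frac{196623}{8} - 22860 = - \frac{379503}{8}$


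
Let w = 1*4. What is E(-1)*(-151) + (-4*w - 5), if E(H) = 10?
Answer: -1531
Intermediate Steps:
w = 4
E(-1)*(-151) + (-4*w - 5) = 10*(-151) + (-4*4 - 5) = -1510 + (-16 - 5) = -1510 - 21 = -1531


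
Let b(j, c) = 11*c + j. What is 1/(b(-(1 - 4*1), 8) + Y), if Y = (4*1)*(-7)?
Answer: 1/63 ≈ 0.015873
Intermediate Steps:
Y = -28 (Y = 4*(-7) = -28)
b(j, c) = j + 11*c
1/(b(-(1 - 4*1), 8) + Y) = 1/((-(1 - 4*1) + 11*8) - 28) = 1/((-(1 - 4) + 88) - 28) = 1/((-1*(-3) + 88) - 28) = 1/((3 + 88) - 28) = 1/(91 - 28) = 1/63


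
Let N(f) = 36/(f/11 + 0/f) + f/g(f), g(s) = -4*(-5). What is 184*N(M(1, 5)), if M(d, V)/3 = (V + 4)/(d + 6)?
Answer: 1987246/105 ≈ 18926.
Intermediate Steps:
M(d, V) = 3*(4 + V)/(6 + d) (M(d, V) = 3*((V + 4)/(d + 6)) = 3*((4 + V)/(6 + d)) = 3*(4 + V)/(6 + d))
g(s) = 20
N(f) = 396/f + f/20 (N(f) = 36/(f/11 + 0/f) + f/20 = 36/(f*(1/11) + 0) + f*(1/20) = 36/(f/11 + 0) + f/20 = 36/((f/11)) + f/20 = 36*(11/f) + f/20 = 396/f + f/20)
184*N(M(1, 5)) = 184*(396/((3*(4 + 5)/(6 + 1))) + (3*(4 + 5)/(6 + 1))/20) = 184*(396/((3*9/7)) + (3*9/7)/20) = 184*(396/((3*(1/7)*9)) + (3*(1/7)*9)/20) = 184*(396/(27/7) + (1/20)*(27/7)) = 184*(396*(7/27) + 27/140) = 184*(308/3 + 27/140) = 184*(43201/420) = 1987246/105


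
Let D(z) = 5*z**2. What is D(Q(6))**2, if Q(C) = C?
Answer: 32400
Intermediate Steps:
D(Q(6))**2 = (5*6**2)**2 = (5*36)**2 = 180**2 = 32400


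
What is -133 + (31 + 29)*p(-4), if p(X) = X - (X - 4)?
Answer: 107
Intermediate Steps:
p(X) = 4 (p(X) = X - (-4 + X) = X + (4 - X) = 4)
-133 + (31 + 29)*p(-4) = -133 + (31 + 29)*4 = -133 + 60*4 = -133 + 240 = 107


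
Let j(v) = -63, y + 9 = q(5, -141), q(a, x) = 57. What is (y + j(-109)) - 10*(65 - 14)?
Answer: -525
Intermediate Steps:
y = 48 (y = -9 + 57 = 48)
(y + j(-109)) - 10*(65 - 14) = (48 - 63) - 10*(65 - 14) = -15 - 10*51 = -15 - 510 = -525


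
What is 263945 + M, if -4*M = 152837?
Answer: 902943/4 ≈ 2.2574e+5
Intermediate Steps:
M = -152837/4 (M = -1/4*152837 = -152837/4 ≈ -38209.)
263945 + M = 263945 - 152837/4 = 902943/4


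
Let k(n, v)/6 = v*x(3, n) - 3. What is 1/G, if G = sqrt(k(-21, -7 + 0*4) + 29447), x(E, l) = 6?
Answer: sqrt(29177)/29177 ≈ 0.0058544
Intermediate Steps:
k(n, v) = -18 + 36*v (k(n, v) = 6*(v*6 - 3) = 6*(6*v - 3) = 6*(-3 + 6*v) = -18 + 36*v)
G = sqrt(29177) (G = sqrt((-18 + 36*(-7 + 0*4)) + 29447) = sqrt((-18 + 36*(-7 + 0)) + 29447) = sqrt((-18 + 36*(-7)) + 29447) = sqrt((-18 - 252) + 29447) = sqrt(-270 + 29447) = sqrt(29177) ≈ 170.81)
1/G = 1/(sqrt(29177)) = sqrt(29177)/29177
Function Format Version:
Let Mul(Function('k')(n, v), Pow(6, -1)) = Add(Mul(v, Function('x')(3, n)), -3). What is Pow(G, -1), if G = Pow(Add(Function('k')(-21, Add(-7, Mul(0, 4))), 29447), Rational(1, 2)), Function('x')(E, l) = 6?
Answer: Mul(Rational(1, 29177), Pow(29177, Rational(1, 2))) ≈ 0.0058544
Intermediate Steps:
Function('k')(n, v) = Add(-18, Mul(36, v)) (Function('k')(n, v) = Mul(6, Add(Mul(v, 6), -3)) = Mul(6, Add(Mul(6, v), -3)) = Mul(6, Add(-3, Mul(6, v))) = Add(-18, Mul(36, v)))
G = Pow(29177, Rational(1, 2)) (G = Pow(Add(Add(-18, Mul(36, Add(-7, Mul(0, 4)))), 29447), Rational(1, 2)) = Pow(Add(Add(-18, Mul(36, Add(-7, 0))), 29447), Rational(1, 2)) = Pow(Add(Add(-18, Mul(36, -7)), 29447), Rational(1, 2)) = Pow(Add(Add(-18, -252), 29447), Rational(1, 2)) = Pow(Add(-270, 29447), Rational(1, 2)) = Pow(29177, Rational(1, 2)) ≈ 170.81)
Pow(G, -1) = Pow(Pow(29177, Rational(1, 2)), -1) = Mul(Rational(1, 29177), Pow(29177, Rational(1, 2)))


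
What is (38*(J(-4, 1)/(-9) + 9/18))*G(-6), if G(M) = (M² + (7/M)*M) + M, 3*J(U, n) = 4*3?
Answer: 703/9 ≈ 78.111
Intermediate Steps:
J(U, n) = 4 (J(U, n) = (4*3)/3 = (⅓)*12 = 4)
G(M) = 7 + M + M² (G(M) = (M² + 7) + M = (7 + M²) + M = 7 + M + M²)
(38*(J(-4, 1)/(-9) + 9/18))*G(-6) = (38*(4/(-9) + 9/18))*(7 - 6 + (-6)²) = (38*(4*(-⅑) + 9*(1/18)))*(7 - 6 + 36) = (38*(-4/9 + ½))*37 = (38*(1/18))*37 = (19/9)*37 = 703/9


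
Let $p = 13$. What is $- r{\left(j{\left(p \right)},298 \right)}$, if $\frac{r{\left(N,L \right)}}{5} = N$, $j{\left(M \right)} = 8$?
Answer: $-40$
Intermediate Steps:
$r{\left(N,L \right)} = 5 N$
$- r{\left(j{\left(p \right)},298 \right)} = - 5 \cdot 8 = \left(-1\right) 40 = -40$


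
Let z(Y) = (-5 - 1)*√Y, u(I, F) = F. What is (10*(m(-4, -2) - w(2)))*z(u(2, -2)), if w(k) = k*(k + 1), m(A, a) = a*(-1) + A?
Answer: 480*I*√2 ≈ 678.82*I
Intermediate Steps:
m(A, a) = A - a (m(A, a) = -a + A = A - a)
w(k) = k*(1 + k)
z(Y) = -6*√Y
(10*(m(-4, -2) - w(2)))*z(u(2, -2)) = (10*((-4 - 1*(-2)) - 2*(1 + 2)))*(-6*I*√2) = (10*((-4 + 2) - 2*3))*(-6*I*√2) = (10*(-2 - 1*6))*(-6*I*√2) = (10*(-2 - 6))*(-6*I*√2) = (10*(-8))*(-6*I*√2) = -(-480)*I*√2 = 480*I*√2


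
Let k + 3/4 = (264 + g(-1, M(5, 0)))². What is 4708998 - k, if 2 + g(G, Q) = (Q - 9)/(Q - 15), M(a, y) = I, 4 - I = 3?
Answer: 909450779/196 ≈ 4.6401e+6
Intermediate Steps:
I = 1 (I = 4 - 1*3 = 4 - 3 = 1)
M(a, y) = 1
g(G, Q) = -2 + (-9 + Q)/(-15 + Q) (g(G, Q) = -2 + (Q - 9)/(Q - 15) = -2 + (-9 + Q)/(-15 + Q))
k = 13512829/196 (k = -¾ + (264 + (21 - 1*1)/(-15 + 1))² = -¾ + (264 + (21 - 1)/(-14))² = -¾ + (264 - 1/14*20)² = -¾ + (264 - 10/7)² = -¾ + (1838/7)² = -¾ + 3378244/49 = 13512829/196 ≈ 68943.)
4708998 - k = 4708998 - 1*13512829/196 = 4708998 - 13512829/196 = 909450779/196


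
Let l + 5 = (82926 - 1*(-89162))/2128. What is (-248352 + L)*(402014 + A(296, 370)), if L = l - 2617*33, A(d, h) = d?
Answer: -2557929423705/19 ≈ -1.3463e+11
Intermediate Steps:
l = 2883/38 (l = -5 + (82926 - 1*(-89162))/2128 = -5 + (82926 + 89162)*(1/2128) = -5 + 172088*(1/2128) = -5 + 3073/38 = 2883/38 ≈ 75.868)
L = -3278835/38 (L = 2883/38 - 2617*33 = 2883/38 - 86361 = -3278835/38 ≈ -86285.)
(-248352 + L)*(402014 + A(296, 370)) = (-248352 - 3278835/38)*(402014 + 296) = -12716211/38*402310 = -2557929423705/19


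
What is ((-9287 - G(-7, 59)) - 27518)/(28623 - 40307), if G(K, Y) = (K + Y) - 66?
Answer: 36791/11684 ≈ 3.1488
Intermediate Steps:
G(K, Y) = -66 + K + Y
((-9287 - G(-7, 59)) - 27518)/(28623 - 40307) = ((-9287 - (-66 - 7 + 59)) - 27518)/(28623 - 40307) = ((-9287 - 1*(-14)) - 27518)/(-11684) = ((-9287 + 14) - 27518)*(-1/11684) = (-9273 - 27518)*(-1/11684) = -36791*(-1/11684) = 36791/11684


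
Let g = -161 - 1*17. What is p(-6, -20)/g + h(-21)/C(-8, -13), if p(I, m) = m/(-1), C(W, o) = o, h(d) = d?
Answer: 1739/1157 ≈ 1.5030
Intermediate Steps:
g = -178 (g = -161 - 17 = -178)
p(I, m) = -m (p(I, m) = m*(-1) = -m)
p(-6, -20)/g + h(-21)/C(-8, -13) = -1*(-20)/(-178) - 21/(-13) = 20*(-1/178) - 21*(-1/13) = -10/89 + 21/13 = 1739/1157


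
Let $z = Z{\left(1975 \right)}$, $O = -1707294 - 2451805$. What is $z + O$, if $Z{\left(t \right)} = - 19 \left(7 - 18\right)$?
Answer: $-4158890$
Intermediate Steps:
$O = -4159099$ ($O = -1707294 - 2451805 = -4159099$)
$Z{\left(t \right)} = 209$ ($Z{\left(t \right)} = \left(-19\right) \left(-11\right) = 209$)
$z = 209$
$z + O = 209 - 4159099 = -4158890$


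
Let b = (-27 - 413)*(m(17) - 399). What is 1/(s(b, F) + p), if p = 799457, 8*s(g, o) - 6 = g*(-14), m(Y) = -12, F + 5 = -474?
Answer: 4/1931951 ≈ 2.0704e-6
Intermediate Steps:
F = -479 (F = -5 - 474 = -479)
b = 180840 (b = (-27 - 413)*(-12 - 399) = -440*(-411) = 180840)
s(g, o) = ¾ - 7*g/4 (s(g, o) = ¾ + (g*(-14))/8 = ¾ + (-14*g)/8 = ¾ - 7*g/4)
1/(s(b, F) + p) = 1/((¾ - 7/4*180840) + 799457) = 1/((¾ - 316470) + 799457) = 1/(-1265877/4 + 799457) = 1/(1931951/4) = 4/1931951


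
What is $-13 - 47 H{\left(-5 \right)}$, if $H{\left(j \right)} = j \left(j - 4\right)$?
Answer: $-2128$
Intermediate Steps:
$H{\left(j \right)} = j \left(-4 + j\right)$
$-13 - 47 H{\left(-5 \right)} = -13 - 47 \left(- 5 \left(-4 - 5\right)\right) = -13 - 47 \left(\left(-5\right) \left(-9\right)\right) = -13 - 2115 = -2128$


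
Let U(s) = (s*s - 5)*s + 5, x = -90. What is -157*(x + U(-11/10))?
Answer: 12690467/1000 ≈ 12690.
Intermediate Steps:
U(s) = 5 + s*(-5 + s²) (U(s) = (s² - 5)*s + 5 = (-5 + s²)*s + 5 = s*(-5 + s²) + 5 = 5 + s*(-5 + s²))
-157*(x + U(-11/10)) = -157*(-90 + (5 + (-11/10)³ - (-55)/10)) = -157*(-90 + (5 + (-11*⅒)³ - (-55)/10)) = -157*(-90 + (5 + (-11/10)³ - 5*(-11/10))) = -157*(-90 + (5 - 1331/1000 + 11/2)) = -157*(-90 + 9169/1000) = -157*(-80831/1000) = 12690467/1000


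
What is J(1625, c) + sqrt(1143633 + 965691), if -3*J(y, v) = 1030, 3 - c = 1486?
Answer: -1030/3 + 2*sqrt(527331) ≈ 1109.0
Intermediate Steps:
c = -1483 (c = 3 - 1*1486 = 3 - 1486 = -1483)
J(y, v) = -1030/3 (J(y, v) = -1/3*1030 = -1030/3)
J(1625, c) + sqrt(1143633 + 965691) = -1030/3 + sqrt(1143633 + 965691) = -1030/3 + sqrt(2109324) = -1030/3 + 2*sqrt(527331)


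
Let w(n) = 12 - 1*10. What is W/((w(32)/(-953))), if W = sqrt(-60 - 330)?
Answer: -953*I*sqrt(390)/2 ≈ -9410.1*I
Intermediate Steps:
w(n) = 2 (w(n) = 12 - 10 = 2)
W = I*sqrt(390) (W = sqrt(-390) = I*sqrt(390) ≈ 19.748*I)
W/((w(32)/(-953))) = (I*sqrt(390))/((2/(-953))) = (I*sqrt(390))/((2*(-1/953))) = (I*sqrt(390))/(-2/953) = (I*sqrt(390))*(-953/2) = -953*I*sqrt(390)/2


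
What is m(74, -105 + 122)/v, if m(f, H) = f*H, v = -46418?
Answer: -629/23209 ≈ -0.027102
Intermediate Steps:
m(f, H) = H*f
m(74, -105 + 122)/v = ((-105 + 122)*74)/(-46418) = (17*74)*(-1/46418) = 1258*(-1/46418) = -629/23209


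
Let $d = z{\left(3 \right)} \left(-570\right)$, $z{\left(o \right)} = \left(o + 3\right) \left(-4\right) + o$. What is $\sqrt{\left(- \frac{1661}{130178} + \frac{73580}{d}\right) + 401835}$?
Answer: $\frac{\sqrt{1084115047057667174858}}{51941022} \approx 633.91$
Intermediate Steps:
$z{\left(o \right)} = -12 - 3 o$ ($z{\left(o \right)} = \left(3 + o\right) \left(-4\right) + o = \left(-12 - 4 o\right) + o = -12 - 3 o$)
$d = 11970$ ($d = \left(-12 - 9\right) \left(-570\right) = \left(-21\right) \left(-570\right) = 11970$)
$\sqrt{\left(- \frac{1661}{130178} + \frac{73580}{d}\right) + 401835} = \sqrt{\left(- \frac{1661}{130178} + \frac{73580}{11970}\right) + 401835} = \sqrt{\left(\left(-1661\right) \frac{1}{130178} + 73580 \cdot \frac{1}{11970}\right) + 401835} = \sqrt{\left(- \frac{1661}{130178} + \frac{7358}{1197}\right) + 401835} = \sqrt{\frac{955861507}{155823066} + 401835} = \sqrt{\frac{62616117587617}{155823066}} = \frac{\sqrt{1084115047057667174858}}{51941022}$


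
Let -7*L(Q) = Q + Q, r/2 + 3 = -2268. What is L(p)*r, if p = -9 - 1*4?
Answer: -118092/7 ≈ -16870.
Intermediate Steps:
p = -13 (p = -9 - 4 = -13)
r = -4542 (r = -6 + 2*(-2268) = -6 - 4536 = -4542)
L(Q) = -2*Q/7 (L(Q) = -(Q + Q)/7 = -2*Q/7)
L(p)*r = -2/7*(-13)*(-4542) = (26/7)*(-4542) = -118092/7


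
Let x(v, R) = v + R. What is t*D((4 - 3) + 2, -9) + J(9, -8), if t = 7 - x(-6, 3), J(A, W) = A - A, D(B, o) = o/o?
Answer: 10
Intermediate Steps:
D(B, o) = 1
x(v, R) = R + v
J(A, W) = 0
t = 10 (t = 7 - (3 - 6) = 7 - 1*(-3) = 7 + 3 = 10)
t*D((4 - 3) + 2, -9) + J(9, -8) = 10*1 + 0 = 10 + 0 = 10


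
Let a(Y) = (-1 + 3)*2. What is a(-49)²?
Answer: 16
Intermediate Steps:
a(Y) = 4 (a(Y) = 2*2 = 4)
a(-49)² = 4² = 16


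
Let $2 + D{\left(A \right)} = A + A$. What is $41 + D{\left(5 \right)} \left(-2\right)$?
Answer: $25$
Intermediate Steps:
$D{\left(A \right)} = -2 + 2 A$ ($D{\left(A \right)} = -2 + \left(A + A\right) = -2 + 2 A$)
$41 + D{\left(5 \right)} \left(-2\right) = 41 + \left(-2 + 2 \cdot 5\right) \left(-2\right) = 41 + \left(-2 + 10\right) \left(-2\right) = 41 + 8 \left(-2\right) = 41 - 16 = 25$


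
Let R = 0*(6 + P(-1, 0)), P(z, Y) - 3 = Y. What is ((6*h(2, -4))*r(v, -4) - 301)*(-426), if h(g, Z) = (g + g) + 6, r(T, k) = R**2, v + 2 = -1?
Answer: 128226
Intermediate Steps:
v = -3 (v = -2 - 1 = -3)
P(z, Y) = 3 + Y
R = 0 (R = 0*(6 + (3 + 0)) = 0*(6 + 3) = 0*9 = 0)
r(T, k) = 0 (r(T, k) = 0**2 = 0)
h(g, Z) = 6 + 2*g (h(g, Z) = 2*g + 6 = 6 + 2*g)
((6*h(2, -4))*r(v, -4) - 301)*(-426) = ((6*(6 + 2*2))*0 - 301)*(-426) = ((6*(6 + 4))*0 - 301)*(-426) = ((6*10)*0 - 301)*(-426) = (60*0 - 301)*(-426) = (0 - 301)*(-426) = -301*(-426) = 128226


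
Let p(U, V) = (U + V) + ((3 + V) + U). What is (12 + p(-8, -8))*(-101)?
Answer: 1717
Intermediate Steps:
p(U, V) = 3 + 2*U + 2*V (p(U, V) = (U + V) + (3 + U + V) = 3 + 2*U + 2*V)
(12 + p(-8, -8))*(-101) = (12 + (3 + 2*(-8) + 2*(-8)))*(-101) = (12 + (3 - 16 - 16))*(-101) = (12 - 29)*(-101) = -17*(-101) = 1717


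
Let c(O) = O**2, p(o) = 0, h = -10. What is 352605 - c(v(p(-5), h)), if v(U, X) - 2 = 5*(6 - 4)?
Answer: 352461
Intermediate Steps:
v(U, X) = 12 (v(U, X) = 2 + 5*(6 - 4) = 2 + 5*2 = 2 + 10 = 12)
352605 - c(v(p(-5), h)) = 352605 - 1*12**2 = 352605 - 1*144 = 352605 - 144 = 352461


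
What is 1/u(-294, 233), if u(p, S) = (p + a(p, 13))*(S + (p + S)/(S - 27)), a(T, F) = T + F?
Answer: -206/27563775 ≈ -7.4736e-6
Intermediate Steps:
a(T, F) = F + T
u(p, S) = (13 + 2*p)*(S + (S + p)/(-27 + S)) (u(p, S) = (p + (13 + p))*(S + (p + S)/(S - 27)) = (13 + 2*p)*(S + (S + p)/(-27 + S)))
1/u(-294, 233) = 1/((-338*233 + 2*(-294)² + 13*(-294) + 13*233² - 52*233*(-294) + 2*(-294)*233²)/(-27 + 233)) = 1/((-78754 + 2*86436 - 3822 + 13*54289 + 3562104 + 2*(-294)*54289)/206) = 1/((-78754 + 172872 - 3822 + 705757 + 3562104 - 31921932)/206) = 1/((1/206)*(-27563775)) = 1/(-27563775/206) = -206/27563775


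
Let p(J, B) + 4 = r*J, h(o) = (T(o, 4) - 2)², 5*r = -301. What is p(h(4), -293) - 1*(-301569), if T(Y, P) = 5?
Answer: 1505116/5 ≈ 3.0102e+5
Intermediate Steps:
r = -301/5 (r = (⅕)*(-301) = -301/5 ≈ -60.200)
h(o) = 9 (h(o) = (5 - 2)² = 3² = 9)
p(J, B) = -4 - 301*J/5
p(h(4), -293) - 1*(-301569) = (-4 - 301/5*9) - 1*(-301569) = (-4 - 2709/5) + 301569 = -2729/5 + 301569 = 1505116/5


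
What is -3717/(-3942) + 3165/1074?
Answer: 152486/39201 ≈ 3.8899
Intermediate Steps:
-3717/(-3942) + 3165/1074 = -3717*(-1/3942) + 3165*(1/1074) = 413/438 + 1055/358 = 152486/39201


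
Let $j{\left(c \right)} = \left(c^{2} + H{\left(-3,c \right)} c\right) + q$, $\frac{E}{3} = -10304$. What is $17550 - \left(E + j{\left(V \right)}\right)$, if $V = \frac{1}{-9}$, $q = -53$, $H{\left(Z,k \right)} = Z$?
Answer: $\frac{3929687}{81} \approx 48515.0$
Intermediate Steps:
$E = -30912$ ($E = 3 \left(-10304\right) = -30912$)
$V = - \frac{1}{9} \approx -0.11111$
$j{\left(c \right)} = -53 + c^{2} - 3 c$ ($j{\left(c \right)} = \left(c^{2} - 3 c\right) - 53 = -53 + c^{2} - 3 c$)
$17550 - \left(E + j{\left(V \right)}\right) = 17550 - \left(-30912 - \left(\frac{158}{3} - \frac{1}{81}\right)\right) = 17550 - \left(-30912 + \left(-53 + \frac{1}{81} + \frac{1}{3}\right)\right) = 17550 - \left(-30912 - \frac{4265}{81}\right) = 17550 - - \frac{2508137}{81} = 17550 + \frac{2508137}{81} = \frac{3929687}{81}$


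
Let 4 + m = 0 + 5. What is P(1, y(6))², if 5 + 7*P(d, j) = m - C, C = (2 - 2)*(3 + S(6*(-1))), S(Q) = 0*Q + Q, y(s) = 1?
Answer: 16/49 ≈ 0.32653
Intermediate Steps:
S(Q) = Q (S(Q) = 0 + Q = Q)
m = 1 (m = -4 + (0 + 5) = -4 + 5 = 1)
C = 0 (C = (2 - 2)*(3 + 6*(-1)) = 0*(3 - 6) = 0*(-3) = 0)
P(d, j) = -4/7 (P(d, j) = -5/7 + (1 - 1*0)/7 = -5/7 + (1 + 0)/7 = -5/7 + (⅐)*1 = -5/7 + ⅐ = -4/7)
P(1, y(6))² = (-4/7)² = 16/49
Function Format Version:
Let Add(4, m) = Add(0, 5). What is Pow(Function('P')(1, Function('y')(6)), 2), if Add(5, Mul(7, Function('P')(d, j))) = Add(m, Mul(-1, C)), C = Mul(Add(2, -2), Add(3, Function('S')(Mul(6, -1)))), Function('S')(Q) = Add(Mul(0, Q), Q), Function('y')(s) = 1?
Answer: Rational(16, 49) ≈ 0.32653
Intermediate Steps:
Function('S')(Q) = Q (Function('S')(Q) = Add(0, Q) = Q)
m = 1 (m = Add(-4, Add(0, 5)) = Add(-4, 5) = 1)
C = 0 (C = Mul(Add(2, -2), Add(3, Mul(6, -1))) = Mul(0, Add(3, -6)) = Mul(0, -3) = 0)
Function('P')(d, j) = Rational(-4, 7) (Function('P')(d, j) = Add(Rational(-5, 7), Mul(Rational(1, 7), Add(1, Mul(-1, 0)))) = Add(Rational(-5, 7), Mul(Rational(1, 7), Add(1, 0))) = Add(Rational(-5, 7), Mul(Rational(1, 7), 1)) = Add(Rational(-5, 7), Rational(1, 7)) = Rational(-4, 7))
Pow(Function('P')(1, Function('y')(6)), 2) = Pow(Rational(-4, 7), 2) = Rational(16, 49)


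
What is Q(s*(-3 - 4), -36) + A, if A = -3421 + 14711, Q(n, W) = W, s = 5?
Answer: 11254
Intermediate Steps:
A = 11290
Q(s*(-3 - 4), -36) + A = -36 + 11290 = 11254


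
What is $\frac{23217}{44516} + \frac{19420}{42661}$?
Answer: $\frac{1854961157}{1899097076} \approx 0.97676$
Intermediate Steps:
$\frac{23217}{44516} + \frac{19420}{42661} = \frac{1854961157}{1899097076}$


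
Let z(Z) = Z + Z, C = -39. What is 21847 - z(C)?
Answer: 21925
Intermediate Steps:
z(Z) = 2*Z
21847 - z(C) = 21847 - 2*(-39) = 21847 - 1*(-78) = 21847 + 78 = 21925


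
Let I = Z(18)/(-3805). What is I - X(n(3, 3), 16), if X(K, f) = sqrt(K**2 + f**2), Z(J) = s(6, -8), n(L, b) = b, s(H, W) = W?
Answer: 8/3805 - sqrt(265) ≈ -16.277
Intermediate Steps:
Z(J) = -8
I = 8/3805 (I = -8/(-3805) = -8*(-1/3805) = 8/3805 ≈ 0.0021025)
I - X(n(3, 3), 16) = 8/3805 - sqrt(3**2 + 16**2) = 8/3805 - sqrt(9 + 256) = 8/3805 - sqrt(265)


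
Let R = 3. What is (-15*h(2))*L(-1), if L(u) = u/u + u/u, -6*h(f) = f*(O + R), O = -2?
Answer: 10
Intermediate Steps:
h(f) = -f/6 (h(f) = -f*(-2 + 3)/6 = -f/6)
L(u) = 2 (L(u) = 1 + 1 = 2)
(-15*h(2))*L(-1) = -(-5)*2/2*2 = -15*(-⅓)*2 = 5*2 = 10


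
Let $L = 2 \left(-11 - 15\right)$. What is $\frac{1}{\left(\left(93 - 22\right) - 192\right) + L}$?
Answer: $- \frac{1}{173} \approx -0.0057803$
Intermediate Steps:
$L = -52$ ($L = 2 \left(-26\right) = -52$)
$\frac{1}{\left(\left(93 - 22\right) - 192\right) + L} = \frac{1}{\left(\left(93 - 22\right) - 192\right) - 52} = \frac{1}{\left(71 - 192\right) - 52} = \frac{1}{-121 - 52} = \frac{1}{-173} = - \frac{1}{173}$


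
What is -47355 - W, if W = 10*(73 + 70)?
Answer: -48785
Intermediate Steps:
W = 1430 (W = 10*143 = 1430)
-47355 - W = -47355 - 1*1430 = -47355 - 1430 = -48785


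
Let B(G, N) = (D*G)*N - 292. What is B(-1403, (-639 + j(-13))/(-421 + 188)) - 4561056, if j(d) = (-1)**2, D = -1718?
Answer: 475011768/233 ≈ 2.0387e+6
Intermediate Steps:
j(d) = 1
B(G, N) = -292 - 1718*G*N (B(G, N) = (-1718*G)*N - 292 = -1718*G*N - 292 = -292 - 1718*G*N)
B(-1403, (-639 + j(-13))/(-421 + 188)) - 4561056 = (-292 - 1718*(-1403)*(-639 + 1)/(-421 + 188)) - 4561056 = (-292 - 1718*(-1403)*(-638/(-233))) - 4561056 = (-292 - 1718*(-1403)*(-638*(-1/233))) - 4561056 = (-292 - 1718*(-1403)*638/233) - 4561056 = (-292 + 1537805852/233) - 4561056 = 1537737816/233 - 4561056 = 475011768/233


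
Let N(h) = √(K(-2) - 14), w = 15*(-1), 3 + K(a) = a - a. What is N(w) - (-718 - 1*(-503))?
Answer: 215 + I*√17 ≈ 215.0 + 4.1231*I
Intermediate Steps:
K(a) = -3 (K(a) = -3 + (a - a) = -3 + 0 = -3)
w = -15
N(h) = I*√17 (N(h) = √(-3 - 14) = √(-17) = I*√17)
N(w) - (-718 - 1*(-503)) = I*√17 - (-718 - 1*(-503)) = I*√17 - (-718 + 503) = I*√17 - 1*(-215) = I*√17 + 215 = 215 + I*√17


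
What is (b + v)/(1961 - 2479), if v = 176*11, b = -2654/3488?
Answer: -482151/129056 ≈ -3.7360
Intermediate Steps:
b = -1327/1744 (b = -2654*1/3488 = -1327/1744 ≈ -0.76089)
v = 1936
(b + v)/(1961 - 2479) = (-1327/1744 + 1936)/(1961 - 2479) = (3375057/1744)/(-518) = (3375057/1744)*(-1/518) = -482151/129056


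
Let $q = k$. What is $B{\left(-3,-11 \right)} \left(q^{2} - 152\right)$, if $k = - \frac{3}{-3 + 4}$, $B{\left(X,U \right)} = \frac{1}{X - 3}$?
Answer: $\frac{143}{6} \approx 23.833$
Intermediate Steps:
$B{\left(X,U \right)} = \frac{1}{-3 + X}$
$k = -3$ ($k = - \frac{3}{1} = \left(-3\right) 1 = -3$)
$q = -3$
$B{\left(-3,-11 \right)} \left(q^{2} - 152\right) = \frac{\left(-3\right)^{2} - 152}{-3 - 3} = \frac{9 - 152}{-6} = \left(- \frac{1}{6}\right) \left(-143\right) = \frac{143}{6}$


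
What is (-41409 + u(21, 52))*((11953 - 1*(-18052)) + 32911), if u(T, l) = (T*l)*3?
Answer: -2399175828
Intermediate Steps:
u(T, l) = 3*T*l
(-41409 + u(21, 52))*((11953 - 1*(-18052)) + 32911) = (-41409 + 3*21*52)*((11953 - 1*(-18052)) + 32911) = (-41409 + 3276)*((11953 + 18052) + 32911) = -38133*(30005 + 32911) = -38133*62916 = -2399175828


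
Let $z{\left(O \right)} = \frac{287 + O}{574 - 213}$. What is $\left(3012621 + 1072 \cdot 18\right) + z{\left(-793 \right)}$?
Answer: $\frac{1094521531}{361} \approx 3.0319 \cdot 10^{6}$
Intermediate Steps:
$z{\left(O \right)} = \frac{287}{361} + \frac{O}{361}$ ($z{\left(O \right)} = \frac{287 + O}{361} = \left(287 + O\right) \frac{1}{361} = \frac{287}{361} + \frac{O}{361}$)
$\left(3012621 + 1072 \cdot 18\right) + z{\left(-793 \right)} = \left(3012621 + 1072 \cdot 18\right) + \left(\frac{287}{361} + \frac{1}{361} \left(-793\right)\right) = \left(3012621 + 19296\right) + \left(\frac{287}{361} - \frac{793}{361}\right) = 3031917 - \frac{506}{361} = \frac{1094521531}{361}$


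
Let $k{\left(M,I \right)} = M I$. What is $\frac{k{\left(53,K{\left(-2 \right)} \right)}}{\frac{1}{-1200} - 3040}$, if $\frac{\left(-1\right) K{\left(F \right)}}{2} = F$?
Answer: $- \frac{254400}{3648001} \approx -0.069737$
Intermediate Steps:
$K{\left(F \right)} = - 2 F$
$k{\left(M,I \right)} = I M$
$\frac{k{\left(53,K{\left(-2 \right)} \right)}}{\frac{1}{-1200} - 3040} = \frac{\left(-2\right) \left(-2\right) 53}{\frac{1}{-1200} - 3040} = \frac{4 \cdot 53}{- \frac{1}{1200} - 3040} = \frac{212}{- \frac{3648001}{1200}} = 212 \left(- \frac{1200}{3648001}\right) = - \frac{254400}{3648001}$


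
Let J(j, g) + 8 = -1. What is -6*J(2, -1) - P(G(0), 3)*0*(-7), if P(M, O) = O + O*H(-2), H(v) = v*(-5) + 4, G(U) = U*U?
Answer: 54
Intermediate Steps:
J(j, g) = -9 (J(j, g) = -8 - 1 = -9)
G(U) = U²
H(v) = 4 - 5*v (H(v) = -5*v + 4 = 4 - 5*v)
P(M, O) = 15*O (P(M, O) = O + O*(4 - 5*(-2)) = O + O*(4 + 10) = O + O*14 = O + 14*O = 15*O)
-6*J(2, -1) - P(G(0), 3)*0*(-7) = -6*(-9) - (15*3)*0*(-7) = 54 - 45*0*(-7) = 54 - 0*(-7) = 54 - 1*0 = 54 + 0 = 54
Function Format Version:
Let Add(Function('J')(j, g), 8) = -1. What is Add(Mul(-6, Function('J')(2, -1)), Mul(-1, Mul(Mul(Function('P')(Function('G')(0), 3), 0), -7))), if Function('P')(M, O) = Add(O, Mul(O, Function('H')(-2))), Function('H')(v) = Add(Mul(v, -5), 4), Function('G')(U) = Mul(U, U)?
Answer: 54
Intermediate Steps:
Function('J')(j, g) = -9 (Function('J')(j, g) = Add(-8, -1) = -9)
Function('G')(U) = Pow(U, 2)
Function('H')(v) = Add(4, Mul(-5, v)) (Function('H')(v) = Add(Mul(-5, v), 4) = Add(4, Mul(-5, v)))
Function('P')(M, O) = Mul(15, O) (Function('P')(M, O) = Add(O, Mul(O, Add(4, Mul(-5, -2)))) = Add(O, Mul(O, Add(4, 10))) = Add(O, Mul(O, 14)) = Add(O, Mul(14, O)) = Mul(15, O))
Add(Mul(-6, Function('J')(2, -1)), Mul(-1, Mul(Mul(Function('P')(Function('G')(0), 3), 0), -7))) = Add(Mul(-6, -9), Mul(-1, Mul(Mul(Mul(15, 3), 0), -7))) = Add(54, Mul(-1, Mul(Mul(45, 0), -7))) = Add(54, Mul(-1, Mul(0, -7))) = Add(54, Mul(-1, 0)) = Add(54, 0) = 54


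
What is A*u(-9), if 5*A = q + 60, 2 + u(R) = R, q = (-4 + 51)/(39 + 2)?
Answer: -27577/205 ≈ -134.52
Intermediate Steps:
q = 47/41 ≈ 1.1463
u(R) = -2 + R
A = 2507/205 (A = (47/41 + 60)/5 = (⅕)*(2507/41) = 2507/205 ≈ 12.229)
A*u(-9) = 2507*(-2 - 9)/205 = (2507/205)*(-11) = -27577/205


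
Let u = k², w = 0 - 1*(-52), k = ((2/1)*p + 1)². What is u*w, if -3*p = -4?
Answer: 761332/81 ≈ 9399.2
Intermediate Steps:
p = 4/3 (p = -⅓*(-4) = 4/3 ≈ 1.3333)
k = 121/9 (k = ((2/1)*(4/3) + 1)² = ((2*1)*(4/3) + 1)² = (2*(4/3) + 1)² = (8/3 + 1)² = (11/3)² = 121/9 ≈ 13.444)
w = 52 (w = 0 + 52 = 52)
u = 14641/81 (u = (121/9)² = 14641/81 ≈ 180.75)
u*w = (14641/81)*52 = 761332/81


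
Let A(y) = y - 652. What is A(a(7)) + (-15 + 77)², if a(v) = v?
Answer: 3199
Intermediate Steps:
A(y) = -652 + y
A(a(7)) + (-15 + 77)² = (-652 + 7) + (-15 + 77)² = -645 + 62² = -645 + 3844 = 3199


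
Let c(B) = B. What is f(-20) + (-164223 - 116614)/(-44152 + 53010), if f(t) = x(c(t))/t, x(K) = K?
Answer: -271979/8858 ≈ -30.704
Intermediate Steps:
f(t) = 1 (f(t) = t/t = 1)
f(-20) + (-164223 - 116614)/(-44152 + 53010) = 1 + (-164223 - 116614)/(-44152 + 53010) = 1 - 280837/8858 = -271979/8858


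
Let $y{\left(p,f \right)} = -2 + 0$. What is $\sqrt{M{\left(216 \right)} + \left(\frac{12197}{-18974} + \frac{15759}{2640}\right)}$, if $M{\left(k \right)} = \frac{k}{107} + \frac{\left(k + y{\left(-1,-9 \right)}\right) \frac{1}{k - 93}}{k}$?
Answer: $\frac{\sqrt{49934654188324185275215}}{82406548620} \approx 2.7117$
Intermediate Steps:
$y{\left(p,f \right)} = -2$
$M{\left(k \right)} = \frac{k}{107} + \frac{-2 + k}{k \left(-93 + k\right)}$ ($M{\left(k \right)} = \frac{k}{107} + \frac{\left(k - 2\right) \frac{1}{k - 93}}{k} = k \frac{1}{107} + \frac{\left(-2 + k\right) \frac{1}{-93 + k}}{k} = \frac{k}{107} + \frac{\frac{1}{-93 + k} \left(-2 + k\right)}{k} = \frac{k}{107} + \frac{-2 + k}{k \left(-93 + k\right)}$)
$\sqrt{M{\left(216 \right)} + \left(\frac{12197}{-18974} + \frac{15759}{2640}\right)} = \sqrt{\frac{-214 + 216^{3} - 93 \cdot 216^{2} + 107 \cdot 216}{107 \cdot 216 \left(-93 + 216\right)} + \left(\frac{12197}{-18974} + \frac{15759}{2640}\right)} = \sqrt{\frac{1}{107} \cdot \frac{1}{216} \cdot \frac{1}{123} \left(-214 + 10077696 - 4339008 + 23112\right) + \left(12197 \left(- \frac{1}{18974}\right) + 15759 \cdot \frac{1}{2640}\right)} = \sqrt{\frac{1}{107} \cdot \frac{1}{216} \cdot \frac{1}{123} \left(-214 + 10077696 - 4339008 + 23112\right) + \left(- \frac{12197}{18974} + \frac{5253}{880}\right)} = \sqrt{\frac{1}{107} \cdot \frac{1}{216} \cdot \frac{1}{123} \cdot 5761586 + \frac{44468531}{8348560}} = \sqrt{\frac{2880793}{1421388} + \frac{44468531}{8348560}} = \sqrt{\frac{21814377387277}{2966635750320}} = \frac{\sqrt{49934654188324185275215}}{82406548620}$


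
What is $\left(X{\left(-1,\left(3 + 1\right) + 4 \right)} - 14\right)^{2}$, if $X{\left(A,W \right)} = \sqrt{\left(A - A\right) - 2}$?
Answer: $\left(14 - i \sqrt{2}\right)^{2} \approx 194.0 - 39.598 i$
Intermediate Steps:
$X{\left(A,W \right)} = i \sqrt{2}$ ($X{\left(A,W \right)} = \sqrt{0 - 2} = \sqrt{-2} = i \sqrt{2}$)
$\left(X{\left(-1,\left(3 + 1\right) + 4 \right)} - 14\right)^{2} = \left(i \sqrt{2} - 14\right)^{2} = \left(-14 + i \sqrt{2}\right)^{2}$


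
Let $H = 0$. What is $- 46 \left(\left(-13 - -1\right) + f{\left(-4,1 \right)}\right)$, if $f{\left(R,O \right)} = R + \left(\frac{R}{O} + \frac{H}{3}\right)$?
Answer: $920$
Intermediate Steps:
$f{\left(R,O \right)} = R + \frac{R}{O}$ ($f{\left(R,O \right)} = R + \left(\frac{R}{O} + \frac{0}{3}\right) = R + \left(\frac{R}{O} + 0 \cdot \frac{1}{3}\right) = R + \left(\frac{R}{O} + 0\right) = R + \frac{R}{O}$)
$- 46 \left(\left(-13 - -1\right) + f{\left(-4,1 \right)}\right) = - 46 \left(\left(-13 - -1\right) - \left(4 + \frac{4}{1}\right)\right) = - 46 \left(\left(-13 + 1\right) - 8\right) = - 46 \left(-12 - 8\right) = \left(-46\right) \left(-20\right) = 920$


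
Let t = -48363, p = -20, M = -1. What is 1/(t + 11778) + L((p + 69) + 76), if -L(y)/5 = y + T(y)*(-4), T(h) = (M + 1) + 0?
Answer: -22865626/36585 ≈ -625.00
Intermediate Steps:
T(h) = 0 (T(h) = (-1 + 1) + 0 = 0 + 0 = 0)
L(y) = -5*y (L(y) = -5*(y + 0*(-4)) = -5*(y + 0) = -5*y)
1/(t + 11778) + L((p + 69) + 76) = 1/(-48363 + 11778) - 5*((-20 + 69) + 76) = 1/(-36585) - 5*(49 + 76) = -1/36585 - 5*125 = -1/36585 - 625 = -22865626/36585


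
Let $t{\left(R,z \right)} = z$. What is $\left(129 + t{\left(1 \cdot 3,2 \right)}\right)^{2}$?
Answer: $17161$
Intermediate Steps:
$\left(129 + t{\left(1 \cdot 3,2 \right)}\right)^{2} = \left(129 + 2\right)^{2} = 131^{2} = 17161$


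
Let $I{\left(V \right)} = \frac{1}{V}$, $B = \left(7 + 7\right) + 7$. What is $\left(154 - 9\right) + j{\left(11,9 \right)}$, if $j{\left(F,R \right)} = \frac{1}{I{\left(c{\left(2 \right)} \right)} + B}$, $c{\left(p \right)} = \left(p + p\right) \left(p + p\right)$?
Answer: $\frac{48881}{337} \approx 145.05$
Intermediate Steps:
$c{\left(p \right)} = 4 p^{2}$ ($c{\left(p \right)} = 2 p 2 p = 4 p^{2}$)
$B = 21$ ($B = 14 + 7 = 21$)
$j{\left(F,R \right)} = \frac{16}{337}$ ($j{\left(F,R \right)} = \frac{1}{\frac{1}{4 \cdot 2^{2}} + 21} = \frac{1}{\frac{1}{4 \cdot 4} + 21} = \frac{1}{\frac{1}{16} + 21} = \frac{1}{\frac{337}{16}} = \frac{16}{337}$)
$\left(154 - 9\right) + j{\left(11,9 \right)} = \left(154 - 9\right) + \frac{16}{337} = 145 + \frac{16}{337} = \frac{48881}{337}$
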